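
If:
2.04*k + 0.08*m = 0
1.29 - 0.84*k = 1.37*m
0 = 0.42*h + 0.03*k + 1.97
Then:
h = -4.69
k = -0.04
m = 0.96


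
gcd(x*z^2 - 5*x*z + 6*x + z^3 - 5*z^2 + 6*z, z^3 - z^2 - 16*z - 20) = 1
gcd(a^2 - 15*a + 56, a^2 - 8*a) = a - 8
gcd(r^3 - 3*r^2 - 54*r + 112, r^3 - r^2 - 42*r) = 1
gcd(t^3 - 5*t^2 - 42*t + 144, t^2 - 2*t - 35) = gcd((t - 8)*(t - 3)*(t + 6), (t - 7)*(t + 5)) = 1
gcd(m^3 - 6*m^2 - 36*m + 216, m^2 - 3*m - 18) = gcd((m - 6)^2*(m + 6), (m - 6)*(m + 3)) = m - 6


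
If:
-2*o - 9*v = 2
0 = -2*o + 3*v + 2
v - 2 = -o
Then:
No Solution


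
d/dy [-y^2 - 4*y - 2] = -2*y - 4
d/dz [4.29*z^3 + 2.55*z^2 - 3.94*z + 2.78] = 12.87*z^2 + 5.1*z - 3.94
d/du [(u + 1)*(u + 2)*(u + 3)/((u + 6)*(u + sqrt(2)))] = (-(u + 1)*(u + 2)*(u + 3)*(u + 6) - (u + 1)*(u + 2)*(u + 3)*(u + sqrt(2)) + (u + 6)*(u + sqrt(2))*((u + 1)*(u + 2) + (u + 1)*(u + 3) + (u + 2)*(u + 3)))/((u + 6)^2*(u + sqrt(2))^2)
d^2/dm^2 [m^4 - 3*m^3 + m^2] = 12*m^2 - 18*m + 2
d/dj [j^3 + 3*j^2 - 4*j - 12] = 3*j^2 + 6*j - 4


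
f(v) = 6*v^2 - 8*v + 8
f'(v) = 12*v - 8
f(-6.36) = 301.58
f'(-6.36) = -84.32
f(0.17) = 6.81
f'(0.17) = -5.96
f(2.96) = 36.89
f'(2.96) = 27.52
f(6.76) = 228.11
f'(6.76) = 73.12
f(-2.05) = 49.62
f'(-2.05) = -32.60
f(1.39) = 8.47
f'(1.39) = 8.68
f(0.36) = 5.90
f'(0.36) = -3.68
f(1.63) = 10.90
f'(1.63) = 11.56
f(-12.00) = 968.00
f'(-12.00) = -152.00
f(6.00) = 176.00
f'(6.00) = 64.00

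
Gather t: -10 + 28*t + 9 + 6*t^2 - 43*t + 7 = 6*t^2 - 15*t + 6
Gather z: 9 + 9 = 18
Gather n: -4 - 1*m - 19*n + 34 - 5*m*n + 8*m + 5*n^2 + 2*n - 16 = 7*m + 5*n^2 + n*(-5*m - 17) + 14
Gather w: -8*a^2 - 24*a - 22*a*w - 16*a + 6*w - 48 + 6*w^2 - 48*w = -8*a^2 - 40*a + 6*w^2 + w*(-22*a - 42) - 48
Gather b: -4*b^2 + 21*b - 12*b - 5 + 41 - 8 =-4*b^2 + 9*b + 28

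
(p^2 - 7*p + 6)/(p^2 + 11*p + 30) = (p^2 - 7*p + 6)/(p^2 + 11*p + 30)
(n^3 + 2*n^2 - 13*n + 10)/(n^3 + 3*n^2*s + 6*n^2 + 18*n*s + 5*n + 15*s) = (n^2 - 3*n + 2)/(n^2 + 3*n*s + n + 3*s)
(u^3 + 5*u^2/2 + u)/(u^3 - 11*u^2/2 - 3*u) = (u + 2)/(u - 6)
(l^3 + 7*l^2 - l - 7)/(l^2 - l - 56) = (l^2 - 1)/(l - 8)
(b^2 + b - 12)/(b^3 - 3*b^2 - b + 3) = (b + 4)/(b^2 - 1)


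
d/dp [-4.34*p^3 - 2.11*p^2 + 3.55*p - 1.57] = -13.02*p^2 - 4.22*p + 3.55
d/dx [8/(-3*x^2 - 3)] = 16*x/(3*(x^2 + 1)^2)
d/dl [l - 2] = 1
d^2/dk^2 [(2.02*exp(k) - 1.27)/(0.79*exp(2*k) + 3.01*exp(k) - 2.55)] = (1.260682*exp(4*k) - 7.973786*exp(3*k) + 15.355941*exp(2*k) - 6.235477*exp(k) + 3.387165)*exp(k)/(0.493039*exp(6*k) + 5.635623*exp(5*k) + 16.698072*exp(4*k) - 9.110969*exp(3*k) - 53.89884*exp(2*k) + 58.717575*exp(k) - 16.581375)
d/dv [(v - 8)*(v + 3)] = 2*v - 5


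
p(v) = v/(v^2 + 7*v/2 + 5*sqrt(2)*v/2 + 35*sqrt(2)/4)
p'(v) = v*(-2*v - 5*sqrt(2)/2 - 7/2)/(v^2 + 7*v/2 + 5*sqrt(2)*v/2 + 35*sqrt(2)/4)^2 + 1/(v^2 + 7*v/2 + 5*sqrt(2)*v/2 + 35*sqrt(2)/4) = 2*(-4*v^2 + 35*sqrt(2))/(8*v^4 + 56*v^3 + 40*sqrt(2)*v^3 + 198*v^2 + 280*sqrt(2)*v^2 + 490*sqrt(2)*v + 700*v + 1225)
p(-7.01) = -0.57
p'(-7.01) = -0.25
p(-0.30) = -0.03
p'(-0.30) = 0.11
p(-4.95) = -2.41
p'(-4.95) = -2.88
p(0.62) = 0.04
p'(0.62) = 0.04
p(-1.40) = -0.31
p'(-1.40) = 0.52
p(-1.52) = -0.38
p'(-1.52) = 0.63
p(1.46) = 0.06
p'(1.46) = 0.02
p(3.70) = 0.07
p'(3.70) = 0.00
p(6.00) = 0.07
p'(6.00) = 0.00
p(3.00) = 0.07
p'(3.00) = 0.00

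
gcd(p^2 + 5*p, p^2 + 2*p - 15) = p + 5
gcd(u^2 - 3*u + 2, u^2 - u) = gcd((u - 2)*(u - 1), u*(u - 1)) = u - 1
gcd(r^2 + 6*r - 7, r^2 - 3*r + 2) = r - 1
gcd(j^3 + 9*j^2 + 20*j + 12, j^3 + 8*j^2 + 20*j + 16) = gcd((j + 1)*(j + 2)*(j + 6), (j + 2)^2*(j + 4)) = j + 2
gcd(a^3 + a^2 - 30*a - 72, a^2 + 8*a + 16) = a + 4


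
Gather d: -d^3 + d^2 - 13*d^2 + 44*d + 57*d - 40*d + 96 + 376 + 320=-d^3 - 12*d^2 + 61*d + 792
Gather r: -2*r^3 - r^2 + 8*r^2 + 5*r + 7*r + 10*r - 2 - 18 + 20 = -2*r^3 + 7*r^2 + 22*r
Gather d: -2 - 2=-4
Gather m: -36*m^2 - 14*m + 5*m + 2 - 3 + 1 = -36*m^2 - 9*m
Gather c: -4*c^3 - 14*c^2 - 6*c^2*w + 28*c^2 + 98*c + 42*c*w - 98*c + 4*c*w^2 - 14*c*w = -4*c^3 + c^2*(14 - 6*w) + c*(4*w^2 + 28*w)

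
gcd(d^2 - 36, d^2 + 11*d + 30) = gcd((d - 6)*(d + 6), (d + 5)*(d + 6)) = d + 6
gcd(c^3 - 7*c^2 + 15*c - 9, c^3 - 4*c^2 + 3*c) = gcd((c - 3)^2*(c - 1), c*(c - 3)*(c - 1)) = c^2 - 4*c + 3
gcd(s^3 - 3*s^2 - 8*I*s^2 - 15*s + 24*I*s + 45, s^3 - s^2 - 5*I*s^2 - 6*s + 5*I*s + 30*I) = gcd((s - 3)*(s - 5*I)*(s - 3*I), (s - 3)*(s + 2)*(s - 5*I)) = s^2 + s*(-3 - 5*I) + 15*I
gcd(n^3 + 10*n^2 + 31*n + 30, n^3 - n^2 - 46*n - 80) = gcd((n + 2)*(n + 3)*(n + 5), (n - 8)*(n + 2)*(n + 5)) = n^2 + 7*n + 10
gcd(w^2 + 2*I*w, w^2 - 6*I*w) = w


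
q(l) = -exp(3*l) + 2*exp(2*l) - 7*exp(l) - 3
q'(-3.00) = -0.34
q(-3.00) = -3.34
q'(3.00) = -22836.14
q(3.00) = -7439.83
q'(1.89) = -741.18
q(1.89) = -251.74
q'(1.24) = -100.22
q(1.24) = -44.57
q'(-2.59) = -0.50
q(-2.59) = -3.51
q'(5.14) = -14810575.81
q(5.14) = -4918229.03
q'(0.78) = -27.38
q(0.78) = -19.13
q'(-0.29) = -4.26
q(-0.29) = -7.54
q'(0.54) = -15.39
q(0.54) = -14.18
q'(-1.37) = -1.57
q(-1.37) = -4.67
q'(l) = -3*exp(3*l) + 4*exp(2*l) - 7*exp(l) = (-3*exp(2*l) + 4*exp(l) - 7)*exp(l)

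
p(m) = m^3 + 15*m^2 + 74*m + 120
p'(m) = 3*m^2 + 30*m + 74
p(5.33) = 1091.97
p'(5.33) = 319.13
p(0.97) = 206.81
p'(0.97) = 105.92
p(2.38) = 394.57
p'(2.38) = 162.39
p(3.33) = 569.68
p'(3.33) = 207.17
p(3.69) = 647.54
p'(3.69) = 225.55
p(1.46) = 263.13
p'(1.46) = 124.19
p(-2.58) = 11.75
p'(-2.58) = 16.57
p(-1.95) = 25.32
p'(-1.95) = 26.91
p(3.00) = 504.00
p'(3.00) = 191.00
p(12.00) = 4896.00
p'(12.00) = 866.00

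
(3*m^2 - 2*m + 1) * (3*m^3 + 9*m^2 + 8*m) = 9*m^5 + 21*m^4 + 9*m^3 - 7*m^2 + 8*m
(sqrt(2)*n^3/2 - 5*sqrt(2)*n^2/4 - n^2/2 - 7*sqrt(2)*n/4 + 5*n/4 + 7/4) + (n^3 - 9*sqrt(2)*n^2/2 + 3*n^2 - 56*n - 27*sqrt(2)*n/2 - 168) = sqrt(2)*n^3/2 + n^3 - 23*sqrt(2)*n^2/4 + 5*n^2/2 - 219*n/4 - 61*sqrt(2)*n/4 - 665/4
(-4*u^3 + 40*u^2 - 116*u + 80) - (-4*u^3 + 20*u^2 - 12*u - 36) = 20*u^2 - 104*u + 116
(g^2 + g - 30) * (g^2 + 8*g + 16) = g^4 + 9*g^3 - 6*g^2 - 224*g - 480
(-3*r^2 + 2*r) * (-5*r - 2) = 15*r^3 - 4*r^2 - 4*r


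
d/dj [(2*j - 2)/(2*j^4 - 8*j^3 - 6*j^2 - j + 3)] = 2*(2*j^4 - 8*j^3 - 6*j^2 - j + (j - 1)*(-8*j^3 + 24*j^2 + 12*j + 1) + 3)/(-2*j^4 + 8*j^3 + 6*j^2 + j - 3)^2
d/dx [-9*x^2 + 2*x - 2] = 2 - 18*x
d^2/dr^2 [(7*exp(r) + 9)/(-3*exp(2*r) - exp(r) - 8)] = (-63*exp(4*r) - 303*exp(3*r) + 927*exp(2*r) + 911*exp(r) - 376)*exp(r)/(27*exp(6*r) + 27*exp(5*r) + 225*exp(4*r) + 145*exp(3*r) + 600*exp(2*r) + 192*exp(r) + 512)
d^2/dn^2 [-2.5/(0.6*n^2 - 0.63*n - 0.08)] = (-1.8*n^2 + 1.89*n + 2.5*(1.2*n - 0.63)*(2.4*n - 1.26) + 0.24)/(-0.6*n^2 + 0.63*n + 0.08)^3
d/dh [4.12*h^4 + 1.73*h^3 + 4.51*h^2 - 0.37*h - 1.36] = 16.48*h^3 + 5.19*h^2 + 9.02*h - 0.37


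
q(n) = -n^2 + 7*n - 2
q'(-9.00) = 25.00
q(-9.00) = -146.00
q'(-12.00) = 31.00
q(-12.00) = -230.00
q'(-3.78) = 14.56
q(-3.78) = -42.75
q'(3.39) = 0.22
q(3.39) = 10.24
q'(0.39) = 6.22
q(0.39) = 0.58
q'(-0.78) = 8.56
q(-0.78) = -8.07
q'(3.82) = -0.64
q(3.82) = 10.15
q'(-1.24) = 9.48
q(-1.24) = -12.22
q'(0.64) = 5.72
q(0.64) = 2.07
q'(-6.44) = 19.88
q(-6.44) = -88.55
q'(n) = 7 - 2*n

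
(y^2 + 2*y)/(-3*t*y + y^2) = (y + 2)/(-3*t + y)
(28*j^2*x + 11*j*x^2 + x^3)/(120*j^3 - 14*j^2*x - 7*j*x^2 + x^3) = x*(7*j + x)/(30*j^2 - 11*j*x + x^2)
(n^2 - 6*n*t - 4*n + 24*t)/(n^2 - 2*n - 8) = (n - 6*t)/(n + 2)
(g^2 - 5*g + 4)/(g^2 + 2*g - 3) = (g - 4)/(g + 3)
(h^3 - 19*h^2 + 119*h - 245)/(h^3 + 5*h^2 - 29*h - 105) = (h^2 - 14*h + 49)/(h^2 + 10*h + 21)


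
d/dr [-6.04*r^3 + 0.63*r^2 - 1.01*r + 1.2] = -18.12*r^2 + 1.26*r - 1.01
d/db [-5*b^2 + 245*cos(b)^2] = -10*b - 245*sin(2*b)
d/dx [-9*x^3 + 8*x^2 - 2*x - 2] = -27*x^2 + 16*x - 2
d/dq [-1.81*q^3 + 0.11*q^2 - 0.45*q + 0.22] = -5.43*q^2 + 0.22*q - 0.45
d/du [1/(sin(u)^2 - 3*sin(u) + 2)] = (3 - 2*sin(u))*cos(u)/(sin(u)^2 - 3*sin(u) + 2)^2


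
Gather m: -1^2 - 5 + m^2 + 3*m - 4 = m^2 + 3*m - 10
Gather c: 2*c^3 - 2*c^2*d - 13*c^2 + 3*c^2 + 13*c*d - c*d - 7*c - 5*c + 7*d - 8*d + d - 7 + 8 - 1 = 2*c^3 + c^2*(-2*d - 10) + c*(12*d - 12)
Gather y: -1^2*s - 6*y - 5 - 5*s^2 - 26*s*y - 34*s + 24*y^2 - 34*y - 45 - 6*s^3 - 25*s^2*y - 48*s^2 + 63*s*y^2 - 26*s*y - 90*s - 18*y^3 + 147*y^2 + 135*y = -6*s^3 - 53*s^2 - 125*s - 18*y^3 + y^2*(63*s + 171) + y*(-25*s^2 - 52*s + 95) - 50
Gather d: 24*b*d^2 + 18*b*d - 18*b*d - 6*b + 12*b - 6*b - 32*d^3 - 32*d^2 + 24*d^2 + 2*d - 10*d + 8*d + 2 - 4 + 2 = -32*d^3 + d^2*(24*b - 8)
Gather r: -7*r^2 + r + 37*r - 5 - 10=-7*r^2 + 38*r - 15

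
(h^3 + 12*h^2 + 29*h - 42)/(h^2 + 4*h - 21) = (h^2 + 5*h - 6)/(h - 3)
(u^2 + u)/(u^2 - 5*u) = (u + 1)/(u - 5)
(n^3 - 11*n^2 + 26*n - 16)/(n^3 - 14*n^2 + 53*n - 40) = (n - 2)/(n - 5)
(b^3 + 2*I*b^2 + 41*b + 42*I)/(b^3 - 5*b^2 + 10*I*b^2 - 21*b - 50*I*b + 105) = (b^2 - 5*I*b + 6)/(b^2 + b*(-5 + 3*I) - 15*I)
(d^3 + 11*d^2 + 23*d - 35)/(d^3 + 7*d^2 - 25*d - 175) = (d - 1)/(d - 5)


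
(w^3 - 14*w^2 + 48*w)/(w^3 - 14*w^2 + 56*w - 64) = w*(w - 6)/(w^2 - 6*w + 8)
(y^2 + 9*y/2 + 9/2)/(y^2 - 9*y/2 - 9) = (y + 3)/(y - 6)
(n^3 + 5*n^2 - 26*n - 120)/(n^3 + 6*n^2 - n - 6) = (n^2 - n - 20)/(n^2 - 1)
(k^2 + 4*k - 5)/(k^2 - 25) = (k - 1)/(k - 5)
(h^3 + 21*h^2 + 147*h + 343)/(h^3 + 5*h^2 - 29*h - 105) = (h^2 + 14*h + 49)/(h^2 - 2*h - 15)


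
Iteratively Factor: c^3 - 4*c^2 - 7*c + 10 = (c - 1)*(c^2 - 3*c - 10) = (c - 5)*(c - 1)*(c + 2)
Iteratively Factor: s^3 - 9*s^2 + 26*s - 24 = (s - 2)*(s^2 - 7*s + 12) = (s - 4)*(s - 2)*(s - 3)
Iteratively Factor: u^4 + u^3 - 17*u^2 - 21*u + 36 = (u - 4)*(u^3 + 5*u^2 + 3*u - 9) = (u - 4)*(u + 3)*(u^2 + 2*u - 3) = (u - 4)*(u - 1)*(u + 3)*(u + 3)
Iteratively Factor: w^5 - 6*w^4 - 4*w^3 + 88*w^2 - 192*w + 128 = (w - 2)*(w^4 - 4*w^3 - 12*w^2 + 64*w - 64) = (w - 2)^2*(w^3 - 2*w^2 - 16*w + 32) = (w - 2)^3*(w^2 - 16) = (w - 4)*(w - 2)^3*(w + 4)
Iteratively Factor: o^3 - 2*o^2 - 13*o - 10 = (o - 5)*(o^2 + 3*o + 2) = (o - 5)*(o + 1)*(o + 2)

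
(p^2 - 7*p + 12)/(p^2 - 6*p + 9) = (p - 4)/(p - 3)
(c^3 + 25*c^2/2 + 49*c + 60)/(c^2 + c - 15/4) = 2*(c^2 + 10*c + 24)/(2*c - 3)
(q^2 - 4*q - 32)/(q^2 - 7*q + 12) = (q^2 - 4*q - 32)/(q^2 - 7*q + 12)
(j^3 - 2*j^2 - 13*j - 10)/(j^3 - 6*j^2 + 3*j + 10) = (j + 2)/(j - 2)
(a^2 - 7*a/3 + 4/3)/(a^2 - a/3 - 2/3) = (3*a - 4)/(3*a + 2)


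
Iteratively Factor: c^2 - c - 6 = (c - 3)*(c + 2)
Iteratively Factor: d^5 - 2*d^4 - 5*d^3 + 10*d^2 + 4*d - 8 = (d - 2)*(d^4 - 5*d^2 + 4) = (d - 2)^2*(d^3 + 2*d^2 - d - 2) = (d - 2)^2*(d + 2)*(d^2 - 1) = (d - 2)^2*(d - 1)*(d + 2)*(d + 1)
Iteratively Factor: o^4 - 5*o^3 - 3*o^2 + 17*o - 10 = (o - 1)*(o^3 - 4*o^2 - 7*o + 10) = (o - 1)^2*(o^2 - 3*o - 10) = (o - 5)*(o - 1)^2*(o + 2)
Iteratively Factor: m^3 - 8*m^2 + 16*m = (m - 4)*(m^2 - 4*m) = m*(m - 4)*(m - 4)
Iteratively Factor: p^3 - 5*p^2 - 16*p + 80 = (p + 4)*(p^2 - 9*p + 20) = (p - 4)*(p + 4)*(p - 5)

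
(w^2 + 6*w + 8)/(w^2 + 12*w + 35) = (w^2 + 6*w + 8)/(w^2 + 12*w + 35)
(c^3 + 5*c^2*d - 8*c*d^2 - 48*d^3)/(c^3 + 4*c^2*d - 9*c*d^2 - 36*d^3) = (c + 4*d)/(c + 3*d)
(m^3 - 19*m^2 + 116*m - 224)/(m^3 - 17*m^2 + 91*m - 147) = (m^2 - 12*m + 32)/(m^2 - 10*m + 21)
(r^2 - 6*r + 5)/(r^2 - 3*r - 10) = (r - 1)/(r + 2)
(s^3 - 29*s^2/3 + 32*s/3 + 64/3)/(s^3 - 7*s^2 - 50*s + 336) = (s^2 - 5*s/3 - 8/3)/(s^2 + s - 42)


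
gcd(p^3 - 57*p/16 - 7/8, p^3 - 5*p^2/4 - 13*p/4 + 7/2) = p^2 - p/4 - 7/2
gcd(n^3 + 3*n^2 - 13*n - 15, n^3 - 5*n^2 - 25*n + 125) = n + 5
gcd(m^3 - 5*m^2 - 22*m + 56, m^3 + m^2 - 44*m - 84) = m - 7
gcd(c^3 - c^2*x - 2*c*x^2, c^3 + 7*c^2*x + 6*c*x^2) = c^2 + c*x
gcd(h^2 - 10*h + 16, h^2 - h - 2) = h - 2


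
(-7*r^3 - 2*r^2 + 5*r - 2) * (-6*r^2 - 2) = 42*r^5 + 12*r^4 - 16*r^3 + 16*r^2 - 10*r + 4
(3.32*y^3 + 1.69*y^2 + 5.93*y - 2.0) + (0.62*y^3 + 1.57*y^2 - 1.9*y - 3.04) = 3.94*y^3 + 3.26*y^2 + 4.03*y - 5.04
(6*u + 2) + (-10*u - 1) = 1 - 4*u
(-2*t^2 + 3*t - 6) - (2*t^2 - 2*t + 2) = -4*t^2 + 5*t - 8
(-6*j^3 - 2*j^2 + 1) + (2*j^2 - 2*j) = -6*j^3 - 2*j + 1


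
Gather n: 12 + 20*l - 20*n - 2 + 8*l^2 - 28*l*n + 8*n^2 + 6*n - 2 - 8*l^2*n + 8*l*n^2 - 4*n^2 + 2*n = 8*l^2 + 20*l + n^2*(8*l + 4) + n*(-8*l^2 - 28*l - 12) + 8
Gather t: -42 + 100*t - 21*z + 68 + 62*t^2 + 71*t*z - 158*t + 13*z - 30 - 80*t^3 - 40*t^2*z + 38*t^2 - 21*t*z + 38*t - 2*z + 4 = -80*t^3 + t^2*(100 - 40*z) + t*(50*z - 20) - 10*z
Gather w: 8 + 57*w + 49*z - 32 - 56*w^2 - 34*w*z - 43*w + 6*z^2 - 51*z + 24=-56*w^2 + w*(14 - 34*z) + 6*z^2 - 2*z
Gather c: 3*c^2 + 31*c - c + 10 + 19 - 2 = 3*c^2 + 30*c + 27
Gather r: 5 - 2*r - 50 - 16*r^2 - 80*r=-16*r^2 - 82*r - 45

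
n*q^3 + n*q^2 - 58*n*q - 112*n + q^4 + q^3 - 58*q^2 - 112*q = (n + q)*(q - 8)*(q + 2)*(q + 7)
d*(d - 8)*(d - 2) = d^3 - 10*d^2 + 16*d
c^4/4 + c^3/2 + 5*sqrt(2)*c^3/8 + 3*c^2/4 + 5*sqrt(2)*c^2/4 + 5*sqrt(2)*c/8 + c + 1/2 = (c/2 + 1/2)*(c/2 + sqrt(2))*(c + 1)*(c + sqrt(2)/2)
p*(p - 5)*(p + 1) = p^3 - 4*p^2 - 5*p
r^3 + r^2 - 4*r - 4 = (r - 2)*(r + 1)*(r + 2)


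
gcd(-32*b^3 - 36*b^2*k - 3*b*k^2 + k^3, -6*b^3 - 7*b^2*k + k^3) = b + k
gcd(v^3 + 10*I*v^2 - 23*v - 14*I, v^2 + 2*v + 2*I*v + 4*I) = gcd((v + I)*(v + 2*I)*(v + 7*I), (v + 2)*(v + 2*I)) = v + 2*I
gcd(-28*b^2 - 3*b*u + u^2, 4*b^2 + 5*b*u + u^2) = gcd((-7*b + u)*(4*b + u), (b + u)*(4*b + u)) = 4*b + u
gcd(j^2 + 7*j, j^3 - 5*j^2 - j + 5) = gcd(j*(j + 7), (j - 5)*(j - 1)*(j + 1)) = 1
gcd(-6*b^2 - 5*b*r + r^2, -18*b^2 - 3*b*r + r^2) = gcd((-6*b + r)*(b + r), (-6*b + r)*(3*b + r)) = -6*b + r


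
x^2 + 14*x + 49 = (x + 7)^2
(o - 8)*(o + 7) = o^2 - o - 56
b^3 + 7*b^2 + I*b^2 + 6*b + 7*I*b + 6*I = (b + 1)*(b + 6)*(b + I)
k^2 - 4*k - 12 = (k - 6)*(k + 2)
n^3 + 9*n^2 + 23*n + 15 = (n + 1)*(n + 3)*(n + 5)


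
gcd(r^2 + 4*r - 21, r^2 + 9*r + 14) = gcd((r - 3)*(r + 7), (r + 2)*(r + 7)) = r + 7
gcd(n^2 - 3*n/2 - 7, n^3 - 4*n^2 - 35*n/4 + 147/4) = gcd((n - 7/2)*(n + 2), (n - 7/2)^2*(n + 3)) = n - 7/2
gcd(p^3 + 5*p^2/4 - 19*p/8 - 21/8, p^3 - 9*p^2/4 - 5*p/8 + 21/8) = p^2 - p/2 - 3/2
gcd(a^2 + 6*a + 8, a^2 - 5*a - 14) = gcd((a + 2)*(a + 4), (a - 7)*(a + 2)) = a + 2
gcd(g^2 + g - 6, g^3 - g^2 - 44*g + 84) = g - 2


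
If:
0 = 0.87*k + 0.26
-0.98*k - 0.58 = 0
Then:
No Solution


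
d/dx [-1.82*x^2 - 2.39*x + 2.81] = -3.64*x - 2.39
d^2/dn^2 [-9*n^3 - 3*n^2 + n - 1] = -54*n - 6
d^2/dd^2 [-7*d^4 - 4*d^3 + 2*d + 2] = 12*d*(-7*d - 2)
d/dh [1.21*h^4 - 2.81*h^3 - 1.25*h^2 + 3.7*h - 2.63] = 4.84*h^3 - 8.43*h^2 - 2.5*h + 3.7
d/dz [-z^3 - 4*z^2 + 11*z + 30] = -3*z^2 - 8*z + 11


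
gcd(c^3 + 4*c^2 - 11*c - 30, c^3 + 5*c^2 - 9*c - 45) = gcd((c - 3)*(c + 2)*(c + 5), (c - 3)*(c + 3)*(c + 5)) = c^2 + 2*c - 15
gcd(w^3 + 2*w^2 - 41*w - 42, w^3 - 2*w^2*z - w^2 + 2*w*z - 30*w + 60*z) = w - 6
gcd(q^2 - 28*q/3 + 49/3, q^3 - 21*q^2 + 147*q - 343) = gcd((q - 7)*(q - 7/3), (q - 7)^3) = q - 7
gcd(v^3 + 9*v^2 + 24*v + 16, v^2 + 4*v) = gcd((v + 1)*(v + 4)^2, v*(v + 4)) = v + 4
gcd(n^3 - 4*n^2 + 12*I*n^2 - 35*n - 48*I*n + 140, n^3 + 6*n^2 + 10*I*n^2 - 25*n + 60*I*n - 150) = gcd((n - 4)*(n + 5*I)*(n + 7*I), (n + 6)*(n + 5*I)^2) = n + 5*I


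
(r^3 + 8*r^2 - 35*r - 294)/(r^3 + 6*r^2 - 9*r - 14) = (r^2 + r - 42)/(r^2 - r - 2)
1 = 1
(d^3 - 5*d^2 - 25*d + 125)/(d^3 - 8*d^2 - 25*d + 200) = (d - 5)/(d - 8)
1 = 1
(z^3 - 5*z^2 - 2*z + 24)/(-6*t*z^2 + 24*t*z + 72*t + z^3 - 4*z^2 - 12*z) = (z^2 - 7*z + 12)/(-6*t*z + 36*t + z^2 - 6*z)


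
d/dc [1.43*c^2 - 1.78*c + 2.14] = 2.86*c - 1.78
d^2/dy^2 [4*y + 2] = 0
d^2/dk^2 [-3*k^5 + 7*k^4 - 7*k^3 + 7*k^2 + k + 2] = -60*k^3 + 84*k^2 - 42*k + 14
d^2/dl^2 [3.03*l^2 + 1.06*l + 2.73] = 6.06000000000000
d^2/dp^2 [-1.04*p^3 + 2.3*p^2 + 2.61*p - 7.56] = 4.6 - 6.24*p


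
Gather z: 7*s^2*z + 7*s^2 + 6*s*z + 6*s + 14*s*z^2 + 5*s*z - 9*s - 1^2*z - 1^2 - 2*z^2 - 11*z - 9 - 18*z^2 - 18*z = 7*s^2 - 3*s + z^2*(14*s - 20) + z*(7*s^2 + 11*s - 30) - 10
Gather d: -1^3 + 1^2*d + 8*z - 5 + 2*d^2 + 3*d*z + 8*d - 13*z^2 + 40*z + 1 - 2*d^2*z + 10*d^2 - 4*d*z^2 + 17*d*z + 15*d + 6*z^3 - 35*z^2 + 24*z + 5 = d^2*(12 - 2*z) + d*(-4*z^2 + 20*z + 24) + 6*z^3 - 48*z^2 + 72*z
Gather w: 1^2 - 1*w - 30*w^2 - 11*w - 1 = -30*w^2 - 12*w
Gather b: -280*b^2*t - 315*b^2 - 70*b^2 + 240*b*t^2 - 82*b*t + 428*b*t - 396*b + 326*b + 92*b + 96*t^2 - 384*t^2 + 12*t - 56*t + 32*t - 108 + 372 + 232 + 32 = b^2*(-280*t - 385) + b*(240*t^2 + 346*t + 22) - 288*t^2 - 12*t + 528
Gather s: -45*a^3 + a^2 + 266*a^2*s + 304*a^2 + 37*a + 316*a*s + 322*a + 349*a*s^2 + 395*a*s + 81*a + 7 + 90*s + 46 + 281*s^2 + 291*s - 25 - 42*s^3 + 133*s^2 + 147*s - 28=-45*a^3 + 305*a^2 + 440*a - 42*s^3 + s^2*(349*a + 414) + s*(266*a^2 + 711*a + 528)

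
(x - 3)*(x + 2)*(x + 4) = x^3 + 3*x^2 - 10*x - 24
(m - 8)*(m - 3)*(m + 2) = m^3 - 9*m^2 + 2*m + 48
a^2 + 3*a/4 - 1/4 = (a - 1/4)*(a + 1)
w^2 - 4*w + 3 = (w - 3)*(w - 1)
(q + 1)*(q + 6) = q^2 + 7*q + 6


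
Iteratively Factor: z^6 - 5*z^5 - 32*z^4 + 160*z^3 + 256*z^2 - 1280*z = (z - 4)*(z^5 - z^4 - 36*z^3 + 16*z^2 + 320*z) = (z - 5)*(z - 4)*(z^4 + 4*z^3 - 16*z^2 - 64*z) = (z - 5)*(z - 4)*(z + 4)*(z^3 - 16*z) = (z - 5)*(z - 4)^2*(z + 4)*(z^2 + 4*z) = z*(z - 5)*(z - 4)^2*(z + 4)*(z + 4)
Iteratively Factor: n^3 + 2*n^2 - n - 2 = (n + 2)*(n^2 - 1) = (n + 1)*(n + 2)*(n - 1)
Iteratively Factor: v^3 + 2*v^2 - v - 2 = (v + 2)*(v^2 - 1) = (v + 1)*(v + 2)*(v - 1)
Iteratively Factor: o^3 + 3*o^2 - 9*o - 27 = (o + 3)*(o^2 - 9) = (o + 3)^2*(o - 3)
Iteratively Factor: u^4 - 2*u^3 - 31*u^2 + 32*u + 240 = (u + 4)*(u^3 - 6*u^2 - 7*u + 60) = (u + 3)*(u + 4)*(u^2 - 9*u + 20) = (u - 4)*(u + 3)*(u + 4)*(u - 5)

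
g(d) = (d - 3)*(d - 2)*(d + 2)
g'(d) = (d - 3)*(d - 2) + (d - 3)*(d + 2) + (d - 2)*(d + 2)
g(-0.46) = 13.11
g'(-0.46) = -0.61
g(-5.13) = -181.44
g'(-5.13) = 105.73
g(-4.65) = -134.81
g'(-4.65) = 88.77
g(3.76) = 7.70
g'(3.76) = 15.85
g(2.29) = -0.88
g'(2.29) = -2.01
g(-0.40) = 13.06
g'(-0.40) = -1.12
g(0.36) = 10.22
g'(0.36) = -5.77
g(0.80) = 7.39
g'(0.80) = -6.88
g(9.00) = 462.00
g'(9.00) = 185.00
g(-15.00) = -3978.00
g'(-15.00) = 761.00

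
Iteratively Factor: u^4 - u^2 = (u - 1)*(u^3 + u^2) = u*(u - 1)*(u^2 + u) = u*(u - 1)*(u + 1)*(u)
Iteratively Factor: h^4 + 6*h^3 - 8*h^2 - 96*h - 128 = (h - 4)*(h^3 + 10*h^2 + 32*h + 32) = (h - 4)*(h + 4)*(h^2 + 6*h + 8) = (h - 4)*(h + 2)*(h + 4)*(h + 4)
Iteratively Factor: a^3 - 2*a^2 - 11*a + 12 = (a + 3)*(a^2 - 5*a + 4) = (a - 4)*(a + 3)*(a - 1)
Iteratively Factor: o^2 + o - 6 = (o - 2)*(o + 3)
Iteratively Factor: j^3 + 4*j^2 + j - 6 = (j + 2)*(j^2 + 2*j - 3) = (j - 1)*(j + 2)*(j + 3)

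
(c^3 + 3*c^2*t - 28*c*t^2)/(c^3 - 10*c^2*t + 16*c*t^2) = (c^2 + 3*c*t - 28*t^2)/(c^2 - 10*c*t + 16*t^2)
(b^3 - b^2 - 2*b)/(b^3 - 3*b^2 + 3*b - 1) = b*(b^2 - b - 2)/(b^3 - 3*b^2 + 3*b - 1)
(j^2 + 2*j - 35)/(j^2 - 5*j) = (j + 7)/j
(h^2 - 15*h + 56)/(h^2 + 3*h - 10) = (h^2 - 15*h + 56)/(h^2 + 3*h - 10)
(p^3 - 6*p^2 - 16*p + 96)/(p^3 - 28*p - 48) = (p - 4)/(p + 2)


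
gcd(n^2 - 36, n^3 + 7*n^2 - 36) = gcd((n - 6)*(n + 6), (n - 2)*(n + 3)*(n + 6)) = n + 6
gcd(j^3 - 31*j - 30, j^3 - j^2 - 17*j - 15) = j + 1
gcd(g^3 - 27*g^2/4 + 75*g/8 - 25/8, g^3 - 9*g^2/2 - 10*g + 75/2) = g - 5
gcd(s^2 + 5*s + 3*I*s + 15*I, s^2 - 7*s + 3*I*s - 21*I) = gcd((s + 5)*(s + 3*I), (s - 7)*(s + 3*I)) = s + 3*I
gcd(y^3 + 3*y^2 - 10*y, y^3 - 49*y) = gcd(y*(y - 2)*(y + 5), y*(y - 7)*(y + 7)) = y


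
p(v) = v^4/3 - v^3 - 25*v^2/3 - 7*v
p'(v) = 4*v^3/3 - 3*v^2 - 50*v/3 - 7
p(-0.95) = 0.26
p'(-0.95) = 4.98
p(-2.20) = -6.48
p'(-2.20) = 0.95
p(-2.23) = -6.50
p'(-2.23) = 0.46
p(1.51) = -31.28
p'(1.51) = -34.42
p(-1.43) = -2.71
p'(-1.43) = 6.80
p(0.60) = -7.37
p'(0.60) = -17.79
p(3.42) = -115.81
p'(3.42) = -45.75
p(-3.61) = 20.33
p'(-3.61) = -48.66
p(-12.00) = 7524.00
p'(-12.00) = -2543.00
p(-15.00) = 18480.00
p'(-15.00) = -4932.00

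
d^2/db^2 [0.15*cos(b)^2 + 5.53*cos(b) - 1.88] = -5.53*cos(b) - 0.3*cos(2*b)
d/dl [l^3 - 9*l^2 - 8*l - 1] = 3*l^2 - 18*l - 8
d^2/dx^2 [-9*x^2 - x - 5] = -18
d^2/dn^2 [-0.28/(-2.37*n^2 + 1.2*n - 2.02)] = (-3.145464*n^2 + 1.59264*n + 0.28*(4.74*n - 1.2)*(9.48*n - 2.4) - 2.680944)/(2.37*n^2 - 1.2*n + 2.02)^3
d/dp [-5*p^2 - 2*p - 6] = -10*p - 2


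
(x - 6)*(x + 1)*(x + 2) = x^3 - 3*x^2 - 16*x - 12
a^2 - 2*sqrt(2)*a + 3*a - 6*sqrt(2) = (a + 3)*(a - 2*sqrt(2))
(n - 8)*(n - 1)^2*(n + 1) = n^4 - 9*n^3 + 7*n^2 + 9*n - 8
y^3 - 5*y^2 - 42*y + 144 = (y - 8)*(y - 3)*(y + 6)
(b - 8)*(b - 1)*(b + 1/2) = b^3 - 17*b^2/2 + 7*b/2 + 4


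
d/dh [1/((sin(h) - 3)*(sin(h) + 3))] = -sin(2*h)/((sin(h) - 3)^2*(sin(h) + 3)^2)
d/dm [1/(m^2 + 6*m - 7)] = 2*(-m - 3)/(m^2 + 6*m - 7)^2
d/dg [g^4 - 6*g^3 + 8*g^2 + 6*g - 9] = 4*g^3 - 18*g^2 + 16*g + 6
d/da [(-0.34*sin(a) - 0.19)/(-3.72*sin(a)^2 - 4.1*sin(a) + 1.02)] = (-1.4136*sin(a) + 0.6324*cos(2*a) - 1.7582)*cos(a)/(3.72*sin(a)^2 + 4.1*sin(a) - 1.02)^2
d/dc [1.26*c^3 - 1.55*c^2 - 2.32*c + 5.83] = 3.78*c^2 - 3.1*c - 2.32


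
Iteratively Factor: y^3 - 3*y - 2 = (y + 1)*(y^2 - y - 2) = (y + 1)^2*(y - 2)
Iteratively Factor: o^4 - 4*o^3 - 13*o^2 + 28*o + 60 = (o + 2)*(o^3 - 6*o^2 - o + 30) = (o + 2)^2*(o^2 - 8*o + 15) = (o - 5)*(o + 2)^2*(o - 3)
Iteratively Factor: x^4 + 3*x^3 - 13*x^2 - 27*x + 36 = (x - 3)*(x^3 + 6*x^2 + 5*x - 12) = (x - 3)*(x + 4)*(x^2 + 2*x - 3) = (x - 3)*(x - 1)*(x + 4)*(x + 3)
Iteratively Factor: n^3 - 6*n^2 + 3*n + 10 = (n - 2)*(n^2 - 4*n - 5) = (n - 5)*(n - 2)*(n + 1)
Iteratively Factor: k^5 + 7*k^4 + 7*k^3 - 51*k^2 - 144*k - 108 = (k - 3)*(k^4 + 10*k^3 + 37*k^2 + 60*k + 36) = (k - 3)*(k + 3)*(k^3 + 7*k^2 + 16*k + 12) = (k - 3)*(k + 3)^2*(k^2 + 4*k + 4) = (k - 3)*(k + 2)*(k + 3)^2*(k + 2)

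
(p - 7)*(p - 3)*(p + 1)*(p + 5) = p^4 - 4*p^3 - 34*p^2 + 76*p + 105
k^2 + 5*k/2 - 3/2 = (k - 1/2)*(k + 3)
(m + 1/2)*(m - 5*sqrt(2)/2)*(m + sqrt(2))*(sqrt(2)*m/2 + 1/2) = sqrt(2)*m^4/2 - m^3 + sqrt(2)*m^3/4 - 13*sqrt(2)*m^2/4 - m^2/2 - 5*m/2 - 13*sqrt(2)*m/8 - 5/4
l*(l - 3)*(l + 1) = l^3 - 2*l^2 - 3*l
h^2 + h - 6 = (h - 2)*(h + 3)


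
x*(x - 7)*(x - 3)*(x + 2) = x^4 - 8*x^3 + x^2 + 42*x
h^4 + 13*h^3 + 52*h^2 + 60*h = h*(h + 2)*(h + 5)*(h + 6)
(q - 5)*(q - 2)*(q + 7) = q^3 - 39*q + 70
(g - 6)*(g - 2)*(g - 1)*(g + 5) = g^4 - 4*g^3 - 25*g^2 + 88*g - 60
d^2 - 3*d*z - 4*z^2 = (d - 4*z)*(d + z)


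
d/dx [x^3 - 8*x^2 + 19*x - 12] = 3*x^2 - 16*x + 19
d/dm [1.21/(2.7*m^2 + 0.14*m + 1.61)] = (-6.534*m - 0.1694)/(2.7*m^2 + 0.14*m + 1.61)^2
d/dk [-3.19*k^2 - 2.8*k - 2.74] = -6.38*k - 2.8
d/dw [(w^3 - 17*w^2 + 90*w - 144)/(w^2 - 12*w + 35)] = (w^4 - 24*w^3 + 219*w^2 - 902*w + 1422)/(w^4 - 24*w^3 + 214*w^2 - 840*w + 1225)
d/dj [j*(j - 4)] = 2*j - 4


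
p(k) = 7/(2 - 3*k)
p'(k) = 21/(2 - 3*k)^2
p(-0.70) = 1.71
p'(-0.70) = 1.25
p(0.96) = -7.95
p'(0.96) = 27.12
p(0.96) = -7.95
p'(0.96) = 27.12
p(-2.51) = 0.73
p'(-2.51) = 0.23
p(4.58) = -0.60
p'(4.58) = 0.15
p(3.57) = -0.80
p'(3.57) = 0.28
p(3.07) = -0.97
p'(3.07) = 0.40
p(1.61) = -2.47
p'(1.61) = 2.62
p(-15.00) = 0.15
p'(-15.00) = 0.01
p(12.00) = -0.21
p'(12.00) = 0.02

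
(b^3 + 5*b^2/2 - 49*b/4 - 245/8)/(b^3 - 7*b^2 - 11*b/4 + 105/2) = (b + 7/2)/(b - 6)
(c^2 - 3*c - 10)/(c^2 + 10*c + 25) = (c^2 - 3*c - 10)/(c^2 + 10*c + 25)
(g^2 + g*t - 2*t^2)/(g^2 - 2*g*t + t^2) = (-g - 2*t)/(-g + t)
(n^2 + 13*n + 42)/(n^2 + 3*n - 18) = (n + 7)/(n - 3)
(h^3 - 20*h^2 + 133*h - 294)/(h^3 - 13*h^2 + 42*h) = (h - 7)/h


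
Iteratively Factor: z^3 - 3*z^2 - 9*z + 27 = (z - 3)*(z^2 - 9) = (z - 3)^2*(z + 3)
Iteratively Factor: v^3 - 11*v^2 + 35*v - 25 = (v - 1)*(v^2 - 10*v + 25) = (v - 5)*(v - 1)*(v - 5)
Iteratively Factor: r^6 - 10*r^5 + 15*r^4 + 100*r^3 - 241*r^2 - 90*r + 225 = (r + 3)*(r^5 - 13*r^4 + 54*r^3 - 62*r^2 - 55*r + 75) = (r - 5)*(r + 3)*(r^4 - 8*r^3 + 14*r^2 + 8*r - 15) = (r - 5)^2*(r + 3)*(r^3 - 3*r^2 - r + 3) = (r - 5)^2*(r + 1)*(r + 3)*(r^2 - 4*r + 3) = (r - 5)^2*(r - 3)*(r + 1)*(r + 3)*(r - 1)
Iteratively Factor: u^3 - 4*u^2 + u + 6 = (u + 1)*(u^2 - 5*u + 6) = (u - 3)*(u + 1)*(u - 2)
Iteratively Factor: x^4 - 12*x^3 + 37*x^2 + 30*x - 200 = (x - 4)*(x^3 - 8*x^2 + 5*x + 50) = (x - 5)*(x - 4)*(x^2 - 3*x - 10) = (x - 5)*(x - 4)*(x + 2)*(x - 5)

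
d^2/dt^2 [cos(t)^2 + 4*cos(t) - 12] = -4*cos(t) - 2*cos(2*t)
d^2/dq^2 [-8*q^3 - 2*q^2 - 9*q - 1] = -48*q - 4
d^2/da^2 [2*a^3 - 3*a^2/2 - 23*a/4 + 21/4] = 12*a - 3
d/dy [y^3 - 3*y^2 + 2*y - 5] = 3*y^2 - 6*y + 2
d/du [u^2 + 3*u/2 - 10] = 2*u + 3/2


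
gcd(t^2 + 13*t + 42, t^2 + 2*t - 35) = t + 7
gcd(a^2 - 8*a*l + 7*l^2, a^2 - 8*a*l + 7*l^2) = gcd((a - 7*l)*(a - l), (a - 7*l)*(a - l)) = a^2 - 8*a*l + 7*l^2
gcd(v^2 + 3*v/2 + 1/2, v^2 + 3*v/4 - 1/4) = v + 1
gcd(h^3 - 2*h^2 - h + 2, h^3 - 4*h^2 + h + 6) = h^2 - h - 2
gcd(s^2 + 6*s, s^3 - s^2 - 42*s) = s^2 + 6*s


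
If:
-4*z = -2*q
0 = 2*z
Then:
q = 0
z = 0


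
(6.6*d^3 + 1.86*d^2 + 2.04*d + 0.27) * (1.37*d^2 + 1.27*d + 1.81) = 9.042*d^5 + 10.9302*d^4 + 17.103*d^3 + 6.3273*d^2 + 4.0353*d + 0.4887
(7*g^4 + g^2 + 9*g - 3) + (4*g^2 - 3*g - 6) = 7*g^4 + 5*g^2 + 6*g - 9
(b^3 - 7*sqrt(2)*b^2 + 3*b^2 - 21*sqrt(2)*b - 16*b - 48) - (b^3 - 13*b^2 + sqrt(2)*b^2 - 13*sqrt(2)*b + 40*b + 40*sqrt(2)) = -8*sqrt(2)*b^2 + 16*b^2 - 56*b - 8*sqrt(2)*b - 40*sqrt(2) - 48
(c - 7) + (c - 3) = 2*c - 10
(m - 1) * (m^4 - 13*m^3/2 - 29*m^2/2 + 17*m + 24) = m^5 - 15*m^4/2 - 8*m^3 + 63*m^2/2 + 7*m - 24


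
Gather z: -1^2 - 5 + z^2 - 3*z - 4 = z^2 - 3*z - 10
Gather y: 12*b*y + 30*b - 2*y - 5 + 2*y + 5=12*b*y + 30*b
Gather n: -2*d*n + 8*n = n*(8 - 2*d)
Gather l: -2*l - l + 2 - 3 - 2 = -3*l - 3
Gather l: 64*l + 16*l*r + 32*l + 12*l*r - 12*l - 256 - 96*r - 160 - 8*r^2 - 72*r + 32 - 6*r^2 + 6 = l*(28*r + 84) - 14*r^2 - 168*r - 378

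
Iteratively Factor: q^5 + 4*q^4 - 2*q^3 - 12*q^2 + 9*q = (q - 1)*(q^4 + 5*q^3 + 3*q^2 - 9*q) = (q - 1)*(q + 3)*(q^3 + 2*q^2 - 3*q) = (q - 1)^2*(q + 3)*(q^2 + 3*q) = (q - 1)^2*(q + 3)^2*(q)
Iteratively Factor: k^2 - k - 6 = (k + 2)*(k - 3)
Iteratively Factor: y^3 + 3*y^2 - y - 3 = (y + 1)*(y^2 + 2*y - 3) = (y - 1)*(y + 1)*(y + 3)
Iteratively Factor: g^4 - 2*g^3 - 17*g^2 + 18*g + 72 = (g + 2)*(g^3 - 4*g^2 - 9*g + 36) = (g - 4)*(g + 2)*(g^2 - 9) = (g - 4)*(g + 2)*(g + 3)*(g - 3)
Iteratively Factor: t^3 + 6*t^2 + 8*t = (t + 4)*(t^2 + 2*t) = (t + 2)*(t + 4)*(t)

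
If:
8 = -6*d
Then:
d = -4/3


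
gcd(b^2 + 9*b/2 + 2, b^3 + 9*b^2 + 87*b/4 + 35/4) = b + 1/2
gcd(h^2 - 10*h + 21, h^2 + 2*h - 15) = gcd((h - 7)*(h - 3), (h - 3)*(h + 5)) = h - 3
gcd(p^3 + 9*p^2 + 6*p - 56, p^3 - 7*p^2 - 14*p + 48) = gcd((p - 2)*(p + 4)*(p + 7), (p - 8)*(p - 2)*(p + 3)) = p - 2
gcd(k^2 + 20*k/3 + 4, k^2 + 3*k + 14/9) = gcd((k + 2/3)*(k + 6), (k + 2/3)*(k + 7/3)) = k + 2/3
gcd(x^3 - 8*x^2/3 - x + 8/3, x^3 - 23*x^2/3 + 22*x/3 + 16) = x^2 - 5*x/3 - 8/3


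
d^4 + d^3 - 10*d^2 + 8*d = d*(d - 2)*(d - 1)*(d + 4)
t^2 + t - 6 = (t - 2)*(t + 3)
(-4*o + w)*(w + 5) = -4*o*w - 20*o + w^2 + 5*w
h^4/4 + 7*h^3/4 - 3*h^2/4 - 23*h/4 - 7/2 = (h/4 + 1/4)*(h - 2)*(h + 1)*(h + 7)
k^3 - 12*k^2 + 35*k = k*(k - 7)*(k - 5)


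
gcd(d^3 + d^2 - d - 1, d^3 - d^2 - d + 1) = d^2 - 1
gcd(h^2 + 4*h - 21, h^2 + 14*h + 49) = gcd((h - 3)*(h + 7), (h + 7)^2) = h + 7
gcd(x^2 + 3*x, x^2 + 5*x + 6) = x + 3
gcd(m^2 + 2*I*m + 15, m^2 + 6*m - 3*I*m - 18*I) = m - 3*I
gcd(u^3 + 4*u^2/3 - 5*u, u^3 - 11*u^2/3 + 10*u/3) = u^2 - 5*u/3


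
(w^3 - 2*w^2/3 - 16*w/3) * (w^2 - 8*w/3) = w^5 - 10*w^4/3 - 32*w^3/9 + 128*w^2/9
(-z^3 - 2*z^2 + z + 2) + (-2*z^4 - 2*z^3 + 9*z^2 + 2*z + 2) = -2*z^4 - 3*z^3 + 7*z^2 + 3*z + 4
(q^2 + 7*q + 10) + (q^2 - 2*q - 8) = 2*q^2 + 5*q + 2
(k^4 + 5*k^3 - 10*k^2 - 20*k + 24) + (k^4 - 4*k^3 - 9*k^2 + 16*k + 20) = 2*k^4 + k^3 - 19*k^2 - 4*k + 44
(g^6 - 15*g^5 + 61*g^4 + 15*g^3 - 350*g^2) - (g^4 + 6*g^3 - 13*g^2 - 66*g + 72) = g^6 - 15*g^5 + 60*g^4 + 9*g^3 - 337*g^2 + 66*g - 72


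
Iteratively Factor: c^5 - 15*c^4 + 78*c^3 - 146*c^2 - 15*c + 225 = (c - 3)*(c^4 - 12*c^3 + 42*c^2 - 20*c - 75) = (c - 5)*(c - 3)*(c^3 - 7*c^2 + 7*c + 15) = (c - 5)*(c - 3)^2*(c^2 - 4*c - 5) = (c - 5)*(c - 3)^2*(c + 1)*(c - 5)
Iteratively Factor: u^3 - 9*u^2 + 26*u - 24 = (u - 3)*(u^2 - 6*u + 8) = (u - 4)*(u - 3)*(u - 2)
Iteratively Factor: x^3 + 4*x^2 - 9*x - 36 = (x + 3)*(x^2 + x - 12) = (x - 3)*(x + 3)*(x + 4)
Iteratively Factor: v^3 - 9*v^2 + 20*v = (v - 4)*(v^2 - 5*v) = v*(v - 4)*(v - 5)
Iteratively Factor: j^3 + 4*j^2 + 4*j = (j + 2)*(j^2 + 2*j) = j*(j + 2)*(j + 2)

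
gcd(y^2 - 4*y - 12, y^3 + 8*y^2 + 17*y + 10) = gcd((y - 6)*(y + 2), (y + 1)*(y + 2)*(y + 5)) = y + 2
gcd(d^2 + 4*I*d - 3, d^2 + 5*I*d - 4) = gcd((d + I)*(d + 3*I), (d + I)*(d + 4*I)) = d + I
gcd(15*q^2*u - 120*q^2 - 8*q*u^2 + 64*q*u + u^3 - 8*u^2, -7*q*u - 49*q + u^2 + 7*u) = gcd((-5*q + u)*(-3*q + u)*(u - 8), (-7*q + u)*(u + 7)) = 1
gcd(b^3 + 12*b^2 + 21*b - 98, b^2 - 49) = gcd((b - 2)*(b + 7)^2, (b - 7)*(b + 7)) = b + 7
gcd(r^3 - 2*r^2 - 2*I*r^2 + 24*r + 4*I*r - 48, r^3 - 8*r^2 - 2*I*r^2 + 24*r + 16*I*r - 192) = r^2 - 2*I*r + 24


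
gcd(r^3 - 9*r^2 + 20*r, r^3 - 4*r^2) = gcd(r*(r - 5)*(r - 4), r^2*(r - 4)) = r^2 - 4*r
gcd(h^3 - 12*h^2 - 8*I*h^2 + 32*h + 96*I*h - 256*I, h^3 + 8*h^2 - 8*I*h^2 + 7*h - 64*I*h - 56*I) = h - 8*I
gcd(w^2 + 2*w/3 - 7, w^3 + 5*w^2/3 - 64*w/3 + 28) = w - 7/3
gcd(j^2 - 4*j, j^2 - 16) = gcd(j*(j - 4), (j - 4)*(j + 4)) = j - 4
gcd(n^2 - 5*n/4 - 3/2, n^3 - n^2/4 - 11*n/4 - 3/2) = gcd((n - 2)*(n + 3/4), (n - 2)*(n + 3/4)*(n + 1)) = n^2 - 5*n/4 - 3/2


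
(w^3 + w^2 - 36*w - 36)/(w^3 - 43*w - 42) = (w - 6)/(w - 7)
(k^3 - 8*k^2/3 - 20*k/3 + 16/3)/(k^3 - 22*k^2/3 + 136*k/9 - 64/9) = 3*(k + 2)/(3*k - 8)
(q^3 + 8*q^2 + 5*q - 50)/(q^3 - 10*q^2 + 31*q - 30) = (q^2 + 10*q + 25)/(q^2 - 8*q + 15)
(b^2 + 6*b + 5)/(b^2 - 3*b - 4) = (b + 5)/(b - 4)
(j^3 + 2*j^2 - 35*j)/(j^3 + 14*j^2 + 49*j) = (j - 5)/(j + 7)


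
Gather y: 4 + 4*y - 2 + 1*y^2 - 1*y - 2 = y^2 + 3*y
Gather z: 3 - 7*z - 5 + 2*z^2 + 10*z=2*z^2 + 3*z - 2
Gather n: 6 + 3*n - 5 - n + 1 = 2*n + 2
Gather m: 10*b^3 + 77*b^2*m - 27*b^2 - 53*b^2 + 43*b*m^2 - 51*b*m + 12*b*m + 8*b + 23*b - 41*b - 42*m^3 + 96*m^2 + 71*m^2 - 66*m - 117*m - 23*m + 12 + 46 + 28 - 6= 10*b^3 - 80*b^2 - 10*b - 42*m^3 + m^2*(43*b + 167) + m*(77*b^2 - 39*b - 206) + 80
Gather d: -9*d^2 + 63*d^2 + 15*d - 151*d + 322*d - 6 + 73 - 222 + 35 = 54*d^2 + 186*d - 120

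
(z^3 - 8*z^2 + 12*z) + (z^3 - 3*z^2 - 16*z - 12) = 2*z^3 - 11*z^2 - 4*z - 12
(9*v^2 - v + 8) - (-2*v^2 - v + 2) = 11*v^2 + 6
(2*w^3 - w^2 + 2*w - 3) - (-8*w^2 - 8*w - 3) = 2*w^3 + 7*w^2 + 10*w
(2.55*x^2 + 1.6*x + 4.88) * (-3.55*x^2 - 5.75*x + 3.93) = -9.0525*x^4 - 20.3425*x^3 - 16.5025*x^2 - 21.772*x + 19.1784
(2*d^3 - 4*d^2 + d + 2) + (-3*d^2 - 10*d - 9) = 2*d^3 - 7*d^2 - 9*d - 7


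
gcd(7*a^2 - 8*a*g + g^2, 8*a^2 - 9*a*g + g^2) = a - g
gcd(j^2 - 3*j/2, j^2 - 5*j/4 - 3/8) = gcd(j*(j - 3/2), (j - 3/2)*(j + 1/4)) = j - 3/2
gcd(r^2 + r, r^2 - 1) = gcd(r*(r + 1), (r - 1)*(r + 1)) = r + 1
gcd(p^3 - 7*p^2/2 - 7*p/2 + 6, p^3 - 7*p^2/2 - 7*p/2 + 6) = p^3 - 7*p^2/2 - 7*p/2 + 6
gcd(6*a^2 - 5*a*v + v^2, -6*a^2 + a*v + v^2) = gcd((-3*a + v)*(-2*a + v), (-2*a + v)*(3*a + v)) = -2*a + v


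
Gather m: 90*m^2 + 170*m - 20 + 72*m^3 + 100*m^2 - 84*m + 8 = 72*m^3 + 190*m^2 + 86*m - 12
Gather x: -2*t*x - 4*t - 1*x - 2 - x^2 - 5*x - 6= -4*t - x^2 + x*(-2*t - 6) - 8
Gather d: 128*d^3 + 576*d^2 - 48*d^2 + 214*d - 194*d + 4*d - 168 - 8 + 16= 128*d^3 + 528*d^2 + 24*d - 160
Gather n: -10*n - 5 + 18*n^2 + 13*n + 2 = 18*n^2 + 3*n - 3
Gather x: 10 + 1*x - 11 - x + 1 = 0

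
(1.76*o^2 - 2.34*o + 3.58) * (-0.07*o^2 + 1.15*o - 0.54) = -0.1232*o^4 + 2.1878*o^3 - 3.892*o^2 + 5.3806*o - 1.9332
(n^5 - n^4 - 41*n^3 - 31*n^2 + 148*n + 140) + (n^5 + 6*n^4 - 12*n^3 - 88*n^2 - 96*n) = 2*n^5 + 5*n^4 - 53*n^3 - 119*n^2 + 52*n + 140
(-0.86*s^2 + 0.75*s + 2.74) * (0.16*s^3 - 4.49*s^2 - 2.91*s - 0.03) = -0.1376*s^5 + 3.9814*s^4 - 0.4265*s^3 - 14.4593*s^2 - 7.9959*s - 0.0822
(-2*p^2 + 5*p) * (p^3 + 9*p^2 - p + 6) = -2*p^5 - 13*p^4 + 47*p^3 - 17*p^2 + 30*p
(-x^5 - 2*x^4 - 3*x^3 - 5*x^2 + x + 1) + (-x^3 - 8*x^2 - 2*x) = -x^5 - 2*x^4 - 4*x^3 - 13*x^2 - x + 1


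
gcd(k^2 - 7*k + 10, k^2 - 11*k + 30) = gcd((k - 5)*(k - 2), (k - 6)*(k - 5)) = k - 5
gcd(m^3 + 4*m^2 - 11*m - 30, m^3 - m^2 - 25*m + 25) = m + 5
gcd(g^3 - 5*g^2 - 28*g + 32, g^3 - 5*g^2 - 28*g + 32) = g^3 - 5*g^2 - 28*g + 32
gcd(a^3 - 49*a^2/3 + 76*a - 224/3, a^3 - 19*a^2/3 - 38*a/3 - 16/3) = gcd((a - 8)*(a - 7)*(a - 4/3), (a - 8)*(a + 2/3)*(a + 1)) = a - 8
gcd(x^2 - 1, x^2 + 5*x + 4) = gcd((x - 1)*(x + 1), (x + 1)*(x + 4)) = x + 1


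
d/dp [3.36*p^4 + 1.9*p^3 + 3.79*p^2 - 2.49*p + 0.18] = 13.44*p^3 + 5.7*p^2 + 7.58*p - 2.49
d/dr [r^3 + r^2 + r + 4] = 3*r^2 + 2*r + 1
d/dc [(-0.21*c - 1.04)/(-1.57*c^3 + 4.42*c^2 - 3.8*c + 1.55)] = (-0.6594*c^3 - 3.9702*c^2 + 9.1936*c - 4.2775)/(2.4649*c^6 - 13.8788*c^5 + 31.4684*c^4 - 38.459*c^3 + 28.142*c^2 - 11.78*c + 2.4025)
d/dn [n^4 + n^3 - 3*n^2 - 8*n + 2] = 4*n^3 + 3*n^2 - 6*n - 8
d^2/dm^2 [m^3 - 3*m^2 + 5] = 6*m - 6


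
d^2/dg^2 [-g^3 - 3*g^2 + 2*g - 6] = -6*g - 6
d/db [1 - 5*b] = -5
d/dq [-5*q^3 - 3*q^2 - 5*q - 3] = -15*q^2 - 6*q - 5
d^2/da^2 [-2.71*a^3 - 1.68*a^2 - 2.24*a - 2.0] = -16.26*a - 3.36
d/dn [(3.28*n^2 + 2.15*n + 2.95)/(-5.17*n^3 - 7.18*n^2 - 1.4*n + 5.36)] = (16.9576*n^4 + 22.231*n^3 + 56.5995*n^2 + 77.5236*n + 15.654)/(26.7289*n^6 + 74.2412*n^5 + 66.0284*n^4 - 35.3184*n^3 - 75.0096*n^2 - 15.008*n + 28.7296)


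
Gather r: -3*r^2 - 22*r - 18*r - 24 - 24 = -3*r^2 - 40*r - 48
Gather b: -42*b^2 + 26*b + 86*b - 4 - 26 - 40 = -42*b^2 + 112*b - 70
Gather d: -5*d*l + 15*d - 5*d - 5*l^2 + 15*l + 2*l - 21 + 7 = d*(10 - 5*l) - 5*l^2 + 17*l - 14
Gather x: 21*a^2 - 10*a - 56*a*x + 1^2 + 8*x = 21*a^2 - 10*a + x*(8 - 56*a) + 1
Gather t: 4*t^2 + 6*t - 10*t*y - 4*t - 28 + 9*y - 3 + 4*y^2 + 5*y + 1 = 4*t^2 + t*(2 - 10*y) + 4*y^2 + 14*y - 30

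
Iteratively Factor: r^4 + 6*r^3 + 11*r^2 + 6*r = (r)*(r^3 + 6*r^2 + 11*r + 6) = r*(r + 1)*(r^2 + 5*r + 6) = r*(r + 1)*(r + 2)*(r + 3)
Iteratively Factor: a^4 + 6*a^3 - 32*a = (a - 2)*(a^3 + 8*a^2 + 16*a) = (a - 2)*(a + 4)*(a^2 + 4*a) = a*(a - 2)*(a + 4)*(a + 4)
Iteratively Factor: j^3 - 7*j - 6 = (j + 1)*(j^2 - j - 6) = (j + 1)*(j + 2)*(j - 3)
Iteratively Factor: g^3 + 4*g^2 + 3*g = (g)*(g^2 + 4*g + 3) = g*(g + 1)*(g + 3)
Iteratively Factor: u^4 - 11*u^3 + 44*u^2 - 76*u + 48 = (u - 3)*(u^3 - 8*u^2 + 20*u - 16) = (u - 4)*(u - 3)*(u^2 - 4*u + 4) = (u - 4)*(u - 3)*(u - 2)*(u - 2)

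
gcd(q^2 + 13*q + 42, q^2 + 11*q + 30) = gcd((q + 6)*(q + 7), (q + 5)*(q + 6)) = q + 6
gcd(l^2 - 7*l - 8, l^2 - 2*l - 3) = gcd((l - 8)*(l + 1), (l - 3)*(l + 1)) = l + 1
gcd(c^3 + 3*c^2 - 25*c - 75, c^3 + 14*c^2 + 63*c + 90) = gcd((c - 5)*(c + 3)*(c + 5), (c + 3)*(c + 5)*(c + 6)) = c^2 + 8*c + 15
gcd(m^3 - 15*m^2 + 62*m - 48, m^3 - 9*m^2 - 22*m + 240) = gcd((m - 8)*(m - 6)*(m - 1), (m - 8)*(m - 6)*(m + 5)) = m^2 - 14*m + 48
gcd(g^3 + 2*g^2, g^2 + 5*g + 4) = 1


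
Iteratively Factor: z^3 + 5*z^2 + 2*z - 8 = (z - 1)*(z^2 + 6*z + 8) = (z - 1)*(z + 2)*(z + 4)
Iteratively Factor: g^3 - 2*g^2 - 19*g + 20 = (g + 4)*(g^2 - 6*g + 5) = (g - 1)*(g + 4)*(g - 5)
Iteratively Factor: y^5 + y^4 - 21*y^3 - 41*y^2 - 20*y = (y)*(y^4 + y^3 - 21*y^2 - 41*y - 20) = y*(y + 1)*(y^3 - 21*y - 20) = y*(y - 5)*(y + 1)*(y^2 + 5*y + 4) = y*(y - 5)*(y + 1)*(y + 4)*(y + 1)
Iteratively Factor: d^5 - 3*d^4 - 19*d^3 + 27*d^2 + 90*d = (d + 3)*(d^4 - 6*d^3 - d^2 + 30*d) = d*(d + 3)*(d^3 - 6*d^2 - d + 30) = d*(d - 5)*(d + 3)*(d^2 - d - 6) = d*(d - 5)*(d - 3)*(d + 3)*(d + 2)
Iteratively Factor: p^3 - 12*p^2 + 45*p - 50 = (p - 5)*(p^2 - 7*p + 10) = (p - 5)*(p - 2)*(p - 5)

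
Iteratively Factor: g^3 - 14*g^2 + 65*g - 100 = (g - 4)*(g^2 - 10*g + 25) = (g - 5)*(g - 4)*(g - 5)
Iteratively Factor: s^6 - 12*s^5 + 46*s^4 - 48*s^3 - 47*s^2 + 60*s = (s - 5)*(s^5 - 7*s^4 + 11*s^3 + 7*s^2 - 12*s) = (s - 5)*(s - 4)*(s^4 - 3*s^3 - s^2 + 3*s) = (s - 5)*(s - 4)*(s - 3)*(s^3 - s) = (s - 5)*(s - 4)*(s - 3)*(s - 1)*(s^2 + s) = s*(s - 5)*(s - 4)*(s - 3)*(s - 1)*(s + 1)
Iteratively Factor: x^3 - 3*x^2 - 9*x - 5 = (x - 5)*(x^2 + 2*x + 1) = (x - 5)*(x + 1)*(x + 1)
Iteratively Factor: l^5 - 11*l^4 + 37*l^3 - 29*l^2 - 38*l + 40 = (l - 2)*(l^4 - 9*l^3 + 19*l^2 + 9*l - 20) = (l - 2)*(l + 1)*(l^3 - 10*l^2 + 29*l - 20) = (l - 4)*(l - 2)*(l + 1)*(l^2 - 6*l + 5) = (l - 5)*(l - 4)*(l - 2)*(l + 1)*(l - 1)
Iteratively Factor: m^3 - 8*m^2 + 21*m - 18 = (m - 2)*(m^2 - 6*m + 9) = (m - 3)*(m - 2)*(m - 3)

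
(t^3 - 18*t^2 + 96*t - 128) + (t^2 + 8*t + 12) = t^3 - 17*t^2 + 104*t - 116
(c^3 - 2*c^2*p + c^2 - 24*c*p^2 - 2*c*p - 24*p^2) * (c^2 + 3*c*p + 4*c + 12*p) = c^5 + c^4*p + 5*c^4 - 30*c^3*p^2 + 5*c^3*p + 4*c^3 - 72*c^2*p^3 - 150*c^2*p^2 + 4*c^2*p - 360*c*p^3 - 120*c*p^2 - 288*p^3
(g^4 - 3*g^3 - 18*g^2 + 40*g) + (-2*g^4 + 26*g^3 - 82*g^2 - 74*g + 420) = -g^4 + 23*g^3 - 100*g^2 - 34*g + 420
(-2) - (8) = -10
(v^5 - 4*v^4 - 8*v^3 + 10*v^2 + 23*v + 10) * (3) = 3*v^5 - 12*v^4 - 24*v^3 + 30*v^2 + 69*v + 30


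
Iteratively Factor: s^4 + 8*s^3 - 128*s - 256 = (s + 4)*(s^3 + 4*s^2 - 16*s - 64) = (s + 4)^2*(s^2 - 16) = (s + 4)^3*(s - 4)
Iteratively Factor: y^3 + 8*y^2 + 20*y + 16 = (y + 2)*(y^2 + 6*y + 8) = (y + 2)*(y + 4)*(y + 2)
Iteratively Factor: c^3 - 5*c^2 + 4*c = (c)*(c^2 - 5*c + 4) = c*(c - 1)*(c - 4)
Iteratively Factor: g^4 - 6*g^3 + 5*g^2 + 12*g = (g - 3)*(g^3 - 3*g^2 - 4*g) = g*(g - 3)*(g^2 - 3*g - 4) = g*(g - 3)*(g + 1)*(g - 4)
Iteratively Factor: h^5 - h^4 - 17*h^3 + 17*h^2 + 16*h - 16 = (h + 4)*(h^4 - 5*h^3 + 3*h^2 + 5*h - 4) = (h - 4)*(h + 4)*(h^3 - h^2 - h + 1) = (h - 4)*(h - 1)*(h + 4)*(h^2 - 1) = (h - 4)*(h - 1)^2*(h + 4)*(h + 1)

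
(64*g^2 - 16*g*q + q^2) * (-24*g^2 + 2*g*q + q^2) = -1536*g^4 + 512*g^3*q + 8*g^2*q^2 - 14*g*q^3 + q^4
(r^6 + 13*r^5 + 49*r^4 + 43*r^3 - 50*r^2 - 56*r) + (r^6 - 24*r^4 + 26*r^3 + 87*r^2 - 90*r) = 2*r^6 + 13*r^5 + 25*r^4 + 69*r^3 + 37*r^2 - 146*r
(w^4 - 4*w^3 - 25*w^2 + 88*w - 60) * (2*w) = 2*w^5 - 8*w^4 - 50*w^3 + 176*w^2 - 120*w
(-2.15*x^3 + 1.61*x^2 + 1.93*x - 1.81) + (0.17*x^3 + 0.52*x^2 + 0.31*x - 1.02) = -1.98*x^3 + 2.13*x^2 + 2.24*x - 2.83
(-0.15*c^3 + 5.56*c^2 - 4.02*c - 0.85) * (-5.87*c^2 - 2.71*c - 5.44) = 0.8805*c^5 - 32.2307*c^4 + 9.3458*c^3 - 14.3627*c^2 + 24.1723*c + 4.624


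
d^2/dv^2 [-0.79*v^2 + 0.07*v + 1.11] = -1.58000000000000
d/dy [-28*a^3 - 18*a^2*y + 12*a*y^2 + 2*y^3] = -18*a^2 + 24*a*y + 6*y^2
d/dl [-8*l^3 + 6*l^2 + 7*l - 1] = -24*l^2 + 12*l + 7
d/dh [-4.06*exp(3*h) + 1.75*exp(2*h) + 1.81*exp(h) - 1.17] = (-12.18*exp(2*h) + 3.5*exp(h) + 1.81)*exp(h)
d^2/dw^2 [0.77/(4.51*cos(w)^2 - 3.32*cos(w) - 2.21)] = (62.647508*(1 - cos(w)^2)^2 - 34.588092*cos(w)^3 + 70.50967*cos(w)^2 + 63.52654*cos(w) - 94.971338)/(-4.51*cos(w)^2 + 3.32*cos(w) + 2.21)^3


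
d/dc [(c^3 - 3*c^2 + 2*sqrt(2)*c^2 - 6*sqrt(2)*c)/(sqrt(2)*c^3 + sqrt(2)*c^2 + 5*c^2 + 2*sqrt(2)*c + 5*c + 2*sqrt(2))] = (c^4 + 4*sqrt(2)*c^4 + 4*sqrt(2)*c^3 + 34*c^3 + 5*c^2 + 40*sqrt(2)*c^2 - 12*sqrt(2)*c + 16*c - 24)/(2*c^6 + 4*c^5 + 10*sqrt(2)*c^5 + 20*sqrt(2)*c^4 + 35*c^4 + 30*sqrt(2)*c^3 + 66*c^3 + 41*c^2 + 40*sqrt(2)*c^2 + 16*c + 20*sqrt(2)*c + 8)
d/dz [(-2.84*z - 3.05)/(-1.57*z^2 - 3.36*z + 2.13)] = (4.4588*z^2 + 9.5424*z - (2.84*z + 3.05)*(3.14*z + 3.36) - 6.0492)/(1.57*z^2 + 3.36*z - 2.13)^2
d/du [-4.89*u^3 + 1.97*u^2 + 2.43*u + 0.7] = -14.67*u^2 + 3.94*u + 2.43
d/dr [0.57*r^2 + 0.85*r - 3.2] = 1.14*r + 0.85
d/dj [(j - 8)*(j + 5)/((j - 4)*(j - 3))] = 4*(-j^2 + 26*j - 79)/(j^4 - 14*j^3 + 73*j^2 - 168*j + 144)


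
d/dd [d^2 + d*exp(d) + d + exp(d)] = d*exp(d) + 2*d + 2*exp(d) + 1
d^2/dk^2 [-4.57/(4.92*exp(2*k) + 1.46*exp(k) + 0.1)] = (-4.57*(9.84*exp(k) + 1.46)*(19.68*exp(k) + 2.92)*exp(k) + (89.9376*exp(k) + 6.6722)*(4.92*exp(2*k) + 1.46*exp(k) + 0.1))*exp(k)/(4.92*exp(2*k) + 1.46*exp(k) + 0.1)^3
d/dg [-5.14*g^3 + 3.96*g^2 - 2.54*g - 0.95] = -15.42*g^2 + 7.92*g - 2.54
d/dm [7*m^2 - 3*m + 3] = 14*m - 3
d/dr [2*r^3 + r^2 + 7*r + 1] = 6*r^2 + 2*r + 7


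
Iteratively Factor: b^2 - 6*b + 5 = (b - 5)*(b - 1)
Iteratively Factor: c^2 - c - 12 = (c + 3)*(c - 4)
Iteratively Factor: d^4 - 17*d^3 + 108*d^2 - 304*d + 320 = (d - 4)*(d^3 - 13*d^2 + 56*d - 80) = (d - 4)^2*(d^2 - 9*d + 20) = (d - 5)*(d - 4)^2*(d - 4)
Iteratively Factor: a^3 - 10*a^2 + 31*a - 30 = (a - 2)*(a^2 - 8*a + 15) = (a - 3)*(a - 2)*(a - 5)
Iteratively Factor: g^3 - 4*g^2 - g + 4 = (g - 1)*(g^2 - 3*g - 4) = (g - 4)*(g - 1)*(g + 1)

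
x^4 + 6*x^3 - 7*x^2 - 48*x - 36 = (x - 3)*(x + 1)*(x + 2)*(x + 6)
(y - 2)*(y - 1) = y^2 - 3*y + 2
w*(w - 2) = w^2 - 2*w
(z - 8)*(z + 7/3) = z^2 - 17*z/3 - 56/3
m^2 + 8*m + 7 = (m + 1)*(m + 7)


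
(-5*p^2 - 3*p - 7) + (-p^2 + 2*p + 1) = -6*p^2 - p - 6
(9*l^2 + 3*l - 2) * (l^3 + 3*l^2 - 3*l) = 9*l^5 + 30*l^4 - 20*l^3 - 15*l^2 + 6*l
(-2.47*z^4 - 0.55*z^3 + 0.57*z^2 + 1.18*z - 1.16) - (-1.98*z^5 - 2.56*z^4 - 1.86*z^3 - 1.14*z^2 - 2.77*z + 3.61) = 1.98*z^5 + 0.0899999999999999*z^4 + 1.31*z^3 + 1.71*z^2 + 3.95*z - 4.77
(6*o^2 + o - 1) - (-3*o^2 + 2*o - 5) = 9*o^2 - o + 4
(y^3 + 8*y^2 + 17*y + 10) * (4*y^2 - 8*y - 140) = 4*y^5 + 24*y^4 - 136*y^3 - 1216*y^2 - 2460*y - 1400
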